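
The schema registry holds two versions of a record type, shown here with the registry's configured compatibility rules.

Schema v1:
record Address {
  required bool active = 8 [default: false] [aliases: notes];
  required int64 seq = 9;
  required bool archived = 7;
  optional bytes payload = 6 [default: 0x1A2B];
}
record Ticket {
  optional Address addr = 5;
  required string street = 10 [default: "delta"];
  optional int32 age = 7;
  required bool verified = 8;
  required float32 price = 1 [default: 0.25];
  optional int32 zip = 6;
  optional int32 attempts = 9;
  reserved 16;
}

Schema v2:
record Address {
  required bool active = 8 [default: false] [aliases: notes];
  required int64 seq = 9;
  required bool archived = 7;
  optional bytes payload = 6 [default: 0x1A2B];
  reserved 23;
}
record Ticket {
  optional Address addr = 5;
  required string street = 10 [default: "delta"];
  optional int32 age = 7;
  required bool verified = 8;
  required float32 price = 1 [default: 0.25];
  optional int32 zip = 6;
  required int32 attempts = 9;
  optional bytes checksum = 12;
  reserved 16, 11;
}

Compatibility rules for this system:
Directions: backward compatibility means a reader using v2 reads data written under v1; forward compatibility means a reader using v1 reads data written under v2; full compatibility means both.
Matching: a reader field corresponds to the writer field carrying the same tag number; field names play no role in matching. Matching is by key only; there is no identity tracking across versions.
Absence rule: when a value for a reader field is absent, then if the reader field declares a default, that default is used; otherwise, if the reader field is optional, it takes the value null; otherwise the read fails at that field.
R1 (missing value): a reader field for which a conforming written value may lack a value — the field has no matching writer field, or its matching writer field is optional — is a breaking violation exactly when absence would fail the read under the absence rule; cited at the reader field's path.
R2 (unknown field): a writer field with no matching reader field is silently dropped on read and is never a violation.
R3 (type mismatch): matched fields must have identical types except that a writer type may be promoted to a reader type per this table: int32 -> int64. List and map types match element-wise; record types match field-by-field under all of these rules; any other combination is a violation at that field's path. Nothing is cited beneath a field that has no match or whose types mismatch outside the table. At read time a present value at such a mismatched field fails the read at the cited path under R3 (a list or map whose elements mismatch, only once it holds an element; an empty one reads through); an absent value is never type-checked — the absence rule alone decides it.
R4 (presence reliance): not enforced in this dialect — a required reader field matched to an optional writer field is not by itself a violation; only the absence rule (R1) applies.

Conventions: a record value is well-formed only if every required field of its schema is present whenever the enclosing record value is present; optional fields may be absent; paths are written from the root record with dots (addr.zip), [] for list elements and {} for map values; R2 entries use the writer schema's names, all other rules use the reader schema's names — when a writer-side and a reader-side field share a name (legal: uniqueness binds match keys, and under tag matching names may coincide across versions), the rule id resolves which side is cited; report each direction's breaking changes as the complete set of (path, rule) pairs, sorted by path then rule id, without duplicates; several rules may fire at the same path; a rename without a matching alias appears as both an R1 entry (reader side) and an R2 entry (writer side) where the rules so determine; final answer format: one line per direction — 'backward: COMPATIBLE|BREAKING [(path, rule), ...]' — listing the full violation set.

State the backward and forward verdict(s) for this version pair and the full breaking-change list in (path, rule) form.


in Ticket below, arrows point writer -> reader
backward analysis of Ticket with v2 as reader and v1 as writer:
  addr <- addr (Address -> Address, writer optional)
  street <- street (string -> string, writer required)
  age <- age (int32 -> int32, writer optional)
  verified <- verified (bool -> bool, writer required)
  price <- price (float32 -> float32, writer required)
  zip <- zip (int32 -> int32, writer optional)
  attempts <- attempts (int32 -> int32, writer optional)
  checksum: no writer match
  addr.active <- addr.active (bool -> bool, writer required)
  addr.seq <- addr.seq (int64 -> int64, writer required)
  addr.archived <- addr.archived (bool -> bool, writer required)
  addr.payload <- addr.payload (bytes -> bytes, writer optional)
  R1 fires at attempts
  => backward: BREAKING (1)
forward analysis of Ticket with v1 as reader and v2 as writer:
  addr <- addr (Address -> Address, writer optional)
  street <- street (string -> string, writer required)
  age <- age (int32 -> int32, writer optional)
  verified <- verified (bool -> bool, writer required)
  price <- price (float32 -> float32, writer required)
  zip <- zip (int32 -> int32, writer optional)
  attempts <- attempts (int32 -> int32, writer required)
  leftover writer field: checksum
  addr.active <- addr.active (bool -> bool, writer required)
  addr.seq <- addr.seq (int64 -> int64, writer required)
  addr.archived <- addr.archived (bool -> bool, writer required)
  addr.payload <- addr.payload (bytes -> bytes, writer optional)
  nothing fires on Ticket: forward is COMPATIBLE

backward: BREAKING [(attempts, R1)]; forward: COMPATIBLE []


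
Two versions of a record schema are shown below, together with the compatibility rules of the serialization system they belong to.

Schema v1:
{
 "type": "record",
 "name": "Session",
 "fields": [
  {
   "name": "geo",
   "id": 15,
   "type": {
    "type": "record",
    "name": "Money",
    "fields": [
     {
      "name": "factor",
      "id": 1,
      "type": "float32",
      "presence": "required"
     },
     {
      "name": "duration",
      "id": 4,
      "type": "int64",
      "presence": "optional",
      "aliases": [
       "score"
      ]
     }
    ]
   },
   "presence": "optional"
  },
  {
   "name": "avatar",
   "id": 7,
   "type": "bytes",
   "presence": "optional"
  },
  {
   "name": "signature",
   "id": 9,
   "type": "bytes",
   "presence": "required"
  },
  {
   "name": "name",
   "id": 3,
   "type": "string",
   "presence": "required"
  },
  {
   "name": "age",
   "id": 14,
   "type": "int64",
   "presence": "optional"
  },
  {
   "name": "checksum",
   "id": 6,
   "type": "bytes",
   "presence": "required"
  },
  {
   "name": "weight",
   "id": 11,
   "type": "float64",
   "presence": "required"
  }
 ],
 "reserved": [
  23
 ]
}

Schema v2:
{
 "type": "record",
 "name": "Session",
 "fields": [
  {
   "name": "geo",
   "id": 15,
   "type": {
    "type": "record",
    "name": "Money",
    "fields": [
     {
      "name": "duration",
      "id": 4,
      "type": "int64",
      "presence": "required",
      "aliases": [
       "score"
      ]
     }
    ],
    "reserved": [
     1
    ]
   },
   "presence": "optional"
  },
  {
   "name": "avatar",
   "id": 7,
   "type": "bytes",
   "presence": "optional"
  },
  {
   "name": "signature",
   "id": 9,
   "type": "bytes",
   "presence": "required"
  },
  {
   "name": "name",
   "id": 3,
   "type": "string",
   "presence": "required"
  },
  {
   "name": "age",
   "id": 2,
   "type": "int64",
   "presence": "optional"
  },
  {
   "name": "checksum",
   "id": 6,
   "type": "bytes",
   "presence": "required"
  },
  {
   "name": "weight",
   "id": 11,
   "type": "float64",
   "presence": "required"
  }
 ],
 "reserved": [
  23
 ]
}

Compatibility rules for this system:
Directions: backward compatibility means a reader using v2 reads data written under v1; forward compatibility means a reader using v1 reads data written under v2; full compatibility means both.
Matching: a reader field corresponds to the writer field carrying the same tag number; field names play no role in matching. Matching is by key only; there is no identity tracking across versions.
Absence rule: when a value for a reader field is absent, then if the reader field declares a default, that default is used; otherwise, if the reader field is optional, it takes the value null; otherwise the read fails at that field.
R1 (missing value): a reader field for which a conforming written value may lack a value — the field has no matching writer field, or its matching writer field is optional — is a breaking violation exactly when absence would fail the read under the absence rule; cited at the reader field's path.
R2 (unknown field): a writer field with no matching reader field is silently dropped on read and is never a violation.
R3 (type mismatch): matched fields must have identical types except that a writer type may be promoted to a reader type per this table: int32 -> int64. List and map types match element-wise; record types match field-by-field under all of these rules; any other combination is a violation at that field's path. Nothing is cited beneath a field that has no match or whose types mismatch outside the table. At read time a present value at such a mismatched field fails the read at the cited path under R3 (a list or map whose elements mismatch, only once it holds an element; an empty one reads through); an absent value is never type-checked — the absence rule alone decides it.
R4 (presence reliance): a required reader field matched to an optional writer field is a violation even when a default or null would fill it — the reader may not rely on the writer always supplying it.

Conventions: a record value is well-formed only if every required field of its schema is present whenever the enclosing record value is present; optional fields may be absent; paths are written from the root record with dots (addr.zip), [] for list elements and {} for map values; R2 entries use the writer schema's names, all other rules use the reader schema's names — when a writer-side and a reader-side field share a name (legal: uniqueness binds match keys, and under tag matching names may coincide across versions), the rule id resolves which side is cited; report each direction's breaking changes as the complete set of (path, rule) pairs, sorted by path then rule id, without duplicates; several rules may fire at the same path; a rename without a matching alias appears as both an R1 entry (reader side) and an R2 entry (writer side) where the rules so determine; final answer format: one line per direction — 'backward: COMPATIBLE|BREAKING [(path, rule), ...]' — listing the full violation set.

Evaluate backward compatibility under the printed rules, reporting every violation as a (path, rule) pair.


backward: BREAKING [(geo.duration, R1), (geo.duration, R4)]

in Session below, arrows point writer -> reader
backward analysis of Session with v2 as reader and v1 as writer:
  geo: Money -> Money, writer optional; from geo
  avatar: bytes -> bytes, writer optional; from avatar
  signature: bytes -> bytes, writer required; from signature
  name: string -> string, writer required; from name
  age has no writer counterpart
  checksum: bytes -> bytes, writer required; from checksum
  weight: float64 -> float64, writer required; from weight
  writer field age has no reader counterpart
  geo.duration: int64 -> int64, writer optional; from geo.duration
  writer field geo.factor has no reader counterpart
  violation R1 at geo.duration
  violation R4 at geo.duration
  => 2 violation(s): backward is BREAKING for Session
checking off the Session differences that do not matter here:
  removed field factor from record Money -> fires only in the forward direction of Session, which is not asked here
  field age in record Session: tag 14 changed to 2 -> inert for the asked Session verdict: nothing fires


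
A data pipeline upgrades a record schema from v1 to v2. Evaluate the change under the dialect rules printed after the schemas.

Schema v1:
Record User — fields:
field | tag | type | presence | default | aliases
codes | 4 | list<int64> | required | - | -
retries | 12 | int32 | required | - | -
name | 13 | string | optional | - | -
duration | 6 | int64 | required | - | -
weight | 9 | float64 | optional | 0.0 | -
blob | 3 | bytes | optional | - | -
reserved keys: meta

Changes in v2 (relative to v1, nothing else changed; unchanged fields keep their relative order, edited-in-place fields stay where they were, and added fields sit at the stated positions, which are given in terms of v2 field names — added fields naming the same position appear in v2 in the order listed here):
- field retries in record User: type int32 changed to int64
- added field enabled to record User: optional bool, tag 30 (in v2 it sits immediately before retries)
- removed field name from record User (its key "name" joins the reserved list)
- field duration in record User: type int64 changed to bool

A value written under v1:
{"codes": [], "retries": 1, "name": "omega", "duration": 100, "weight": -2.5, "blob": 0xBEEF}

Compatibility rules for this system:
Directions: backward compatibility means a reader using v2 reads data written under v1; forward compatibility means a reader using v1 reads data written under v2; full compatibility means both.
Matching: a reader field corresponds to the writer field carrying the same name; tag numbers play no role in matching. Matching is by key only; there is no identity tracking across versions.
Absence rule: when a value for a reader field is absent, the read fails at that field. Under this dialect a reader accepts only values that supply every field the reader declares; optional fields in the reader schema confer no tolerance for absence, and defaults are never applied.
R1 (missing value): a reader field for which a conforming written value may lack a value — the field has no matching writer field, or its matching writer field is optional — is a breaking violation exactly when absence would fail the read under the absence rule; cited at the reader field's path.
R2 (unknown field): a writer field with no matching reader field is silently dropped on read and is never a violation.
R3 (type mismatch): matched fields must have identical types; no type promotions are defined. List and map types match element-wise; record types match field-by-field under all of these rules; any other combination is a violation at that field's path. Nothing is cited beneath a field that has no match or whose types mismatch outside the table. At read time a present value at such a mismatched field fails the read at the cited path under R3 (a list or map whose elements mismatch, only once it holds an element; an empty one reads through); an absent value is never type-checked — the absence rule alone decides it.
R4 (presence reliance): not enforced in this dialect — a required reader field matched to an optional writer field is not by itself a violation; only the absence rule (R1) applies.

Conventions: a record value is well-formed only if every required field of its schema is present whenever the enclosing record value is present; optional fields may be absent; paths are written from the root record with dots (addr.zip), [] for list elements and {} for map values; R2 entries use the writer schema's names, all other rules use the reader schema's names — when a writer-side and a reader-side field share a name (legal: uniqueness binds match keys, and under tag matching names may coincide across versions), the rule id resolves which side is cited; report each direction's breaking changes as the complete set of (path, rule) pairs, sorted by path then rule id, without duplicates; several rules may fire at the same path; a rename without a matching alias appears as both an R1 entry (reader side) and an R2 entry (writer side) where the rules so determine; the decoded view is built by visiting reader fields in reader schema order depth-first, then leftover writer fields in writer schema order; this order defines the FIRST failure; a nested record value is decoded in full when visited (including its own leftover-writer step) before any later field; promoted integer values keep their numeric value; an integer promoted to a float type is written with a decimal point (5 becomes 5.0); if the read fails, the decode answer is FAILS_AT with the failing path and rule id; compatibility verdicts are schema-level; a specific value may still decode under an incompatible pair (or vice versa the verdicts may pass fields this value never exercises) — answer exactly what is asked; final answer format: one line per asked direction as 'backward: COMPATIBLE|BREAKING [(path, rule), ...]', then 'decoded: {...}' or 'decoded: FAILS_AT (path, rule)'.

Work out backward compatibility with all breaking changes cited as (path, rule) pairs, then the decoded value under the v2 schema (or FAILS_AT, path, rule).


backward: BREAKING [(blob, R1), (duration, R3), (enabled, R1), (retries, R3), (weight, R1)]; decoded: FAILS_AT (enabled, R1)

the writer's type comes first in each User pair
backward for User (reader v2, writer v1):
  codes: paired with writer codes (list<int64> -> list<int64>; writer required)
  enabled: no writer-side match
  retries: paired with writer retries (int32 -> int64; writer required)
  duration: paired with writer duration (int64 -> bool; writer required)
  weight: paired with writer weight (float64 -> float64; writer optional)
  blob: paired with writer blob (bytes -> bytes; writer optional)
  leftover writer field: name
  breaking: (blob, R1)
  breaking: (duration, R3)
  breaking: (enabled, R1)
  breaking: (retries, R3)
  breaking: (weight, R1)
  => backward: BREAKING (5)
migrating the User value to v2:
  codes := []
  read fails at enabled under R1 (no fill)
  => FAILS_AT (enabled, R1)


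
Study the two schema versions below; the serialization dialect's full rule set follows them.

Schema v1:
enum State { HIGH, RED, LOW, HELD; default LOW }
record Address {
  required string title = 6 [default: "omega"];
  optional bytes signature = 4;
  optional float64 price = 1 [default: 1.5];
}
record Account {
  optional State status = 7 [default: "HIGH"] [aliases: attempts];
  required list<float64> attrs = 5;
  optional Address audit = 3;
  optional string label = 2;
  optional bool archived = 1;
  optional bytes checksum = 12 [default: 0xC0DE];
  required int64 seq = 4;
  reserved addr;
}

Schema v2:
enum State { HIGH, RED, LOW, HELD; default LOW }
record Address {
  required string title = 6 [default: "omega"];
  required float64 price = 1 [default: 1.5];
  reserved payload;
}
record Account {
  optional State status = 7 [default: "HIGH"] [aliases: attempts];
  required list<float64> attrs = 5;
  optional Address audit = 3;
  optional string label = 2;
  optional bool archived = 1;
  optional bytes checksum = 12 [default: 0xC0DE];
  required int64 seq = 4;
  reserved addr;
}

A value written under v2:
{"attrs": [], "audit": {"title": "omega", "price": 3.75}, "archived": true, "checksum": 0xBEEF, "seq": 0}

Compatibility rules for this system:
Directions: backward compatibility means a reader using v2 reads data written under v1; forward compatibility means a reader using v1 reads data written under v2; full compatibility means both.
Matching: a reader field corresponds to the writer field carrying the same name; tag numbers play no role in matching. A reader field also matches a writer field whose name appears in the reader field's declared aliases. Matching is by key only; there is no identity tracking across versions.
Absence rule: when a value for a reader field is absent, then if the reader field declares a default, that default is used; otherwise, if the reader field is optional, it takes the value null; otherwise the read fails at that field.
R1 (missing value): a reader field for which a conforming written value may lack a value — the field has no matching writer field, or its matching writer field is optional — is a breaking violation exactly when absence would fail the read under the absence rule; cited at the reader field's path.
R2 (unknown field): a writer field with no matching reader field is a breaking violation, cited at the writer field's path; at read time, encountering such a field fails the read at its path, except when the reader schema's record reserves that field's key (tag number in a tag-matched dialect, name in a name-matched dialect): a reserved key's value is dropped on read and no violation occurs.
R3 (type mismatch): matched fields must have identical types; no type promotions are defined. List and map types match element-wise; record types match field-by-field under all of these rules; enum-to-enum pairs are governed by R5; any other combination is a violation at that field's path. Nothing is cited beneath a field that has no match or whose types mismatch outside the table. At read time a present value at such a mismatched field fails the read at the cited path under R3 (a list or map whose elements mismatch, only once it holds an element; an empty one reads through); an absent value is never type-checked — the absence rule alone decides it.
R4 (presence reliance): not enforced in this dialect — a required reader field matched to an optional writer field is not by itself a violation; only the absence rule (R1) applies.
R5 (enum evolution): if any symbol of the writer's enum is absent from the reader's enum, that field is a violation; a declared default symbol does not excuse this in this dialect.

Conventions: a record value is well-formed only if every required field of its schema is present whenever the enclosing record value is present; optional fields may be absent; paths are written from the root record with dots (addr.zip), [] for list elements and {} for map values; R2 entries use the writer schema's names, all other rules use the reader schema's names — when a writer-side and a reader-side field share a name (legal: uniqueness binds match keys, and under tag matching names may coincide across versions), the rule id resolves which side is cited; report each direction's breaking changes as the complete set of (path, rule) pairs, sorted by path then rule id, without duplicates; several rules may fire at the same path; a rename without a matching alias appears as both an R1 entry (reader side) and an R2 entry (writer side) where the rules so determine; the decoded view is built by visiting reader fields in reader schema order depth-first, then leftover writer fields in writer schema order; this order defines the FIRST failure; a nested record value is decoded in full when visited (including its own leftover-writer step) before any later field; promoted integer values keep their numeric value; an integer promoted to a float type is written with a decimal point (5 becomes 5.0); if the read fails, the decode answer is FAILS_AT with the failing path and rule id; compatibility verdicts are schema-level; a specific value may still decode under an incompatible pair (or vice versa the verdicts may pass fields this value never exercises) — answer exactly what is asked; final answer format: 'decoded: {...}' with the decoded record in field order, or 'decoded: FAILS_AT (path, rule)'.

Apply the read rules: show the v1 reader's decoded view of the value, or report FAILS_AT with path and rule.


decoded: {"status": "HIGH", "attrs": [], "audit": {"title": "omega", "signature": null, "price": 3.75}, "label": null, "archived": true, "checksum": 0xBEEF, "seq": 0}

the writer's type comes first in each Account pair
migrating the Account value to v1:
  status := "HIGH" (absent -> default)
  attrs := []
  audit.title := "omega"
  audit.signature := null (absent, optional -> null)
  audit.price := 3.75
  label := null (absent, optional -> null)
  archived := true
  checksum := 0xBEEF
  seq := 0
  => decoded: {"status": "HIGH", "attrs": [], "audit": {"title": "omega", "signature": null, "price": 3.75}, "label": null, "archived": true, "checksum": 0xBEEF, "seq": 0}
remaining Account differences; none change what is asked:
  removed field signature from record Address -> schema-level compatibility only; this Account value's decode is unchanged
  field price in record Address: optional changed to required -> inert under this dialect — no rule fires on Account and the result does not move


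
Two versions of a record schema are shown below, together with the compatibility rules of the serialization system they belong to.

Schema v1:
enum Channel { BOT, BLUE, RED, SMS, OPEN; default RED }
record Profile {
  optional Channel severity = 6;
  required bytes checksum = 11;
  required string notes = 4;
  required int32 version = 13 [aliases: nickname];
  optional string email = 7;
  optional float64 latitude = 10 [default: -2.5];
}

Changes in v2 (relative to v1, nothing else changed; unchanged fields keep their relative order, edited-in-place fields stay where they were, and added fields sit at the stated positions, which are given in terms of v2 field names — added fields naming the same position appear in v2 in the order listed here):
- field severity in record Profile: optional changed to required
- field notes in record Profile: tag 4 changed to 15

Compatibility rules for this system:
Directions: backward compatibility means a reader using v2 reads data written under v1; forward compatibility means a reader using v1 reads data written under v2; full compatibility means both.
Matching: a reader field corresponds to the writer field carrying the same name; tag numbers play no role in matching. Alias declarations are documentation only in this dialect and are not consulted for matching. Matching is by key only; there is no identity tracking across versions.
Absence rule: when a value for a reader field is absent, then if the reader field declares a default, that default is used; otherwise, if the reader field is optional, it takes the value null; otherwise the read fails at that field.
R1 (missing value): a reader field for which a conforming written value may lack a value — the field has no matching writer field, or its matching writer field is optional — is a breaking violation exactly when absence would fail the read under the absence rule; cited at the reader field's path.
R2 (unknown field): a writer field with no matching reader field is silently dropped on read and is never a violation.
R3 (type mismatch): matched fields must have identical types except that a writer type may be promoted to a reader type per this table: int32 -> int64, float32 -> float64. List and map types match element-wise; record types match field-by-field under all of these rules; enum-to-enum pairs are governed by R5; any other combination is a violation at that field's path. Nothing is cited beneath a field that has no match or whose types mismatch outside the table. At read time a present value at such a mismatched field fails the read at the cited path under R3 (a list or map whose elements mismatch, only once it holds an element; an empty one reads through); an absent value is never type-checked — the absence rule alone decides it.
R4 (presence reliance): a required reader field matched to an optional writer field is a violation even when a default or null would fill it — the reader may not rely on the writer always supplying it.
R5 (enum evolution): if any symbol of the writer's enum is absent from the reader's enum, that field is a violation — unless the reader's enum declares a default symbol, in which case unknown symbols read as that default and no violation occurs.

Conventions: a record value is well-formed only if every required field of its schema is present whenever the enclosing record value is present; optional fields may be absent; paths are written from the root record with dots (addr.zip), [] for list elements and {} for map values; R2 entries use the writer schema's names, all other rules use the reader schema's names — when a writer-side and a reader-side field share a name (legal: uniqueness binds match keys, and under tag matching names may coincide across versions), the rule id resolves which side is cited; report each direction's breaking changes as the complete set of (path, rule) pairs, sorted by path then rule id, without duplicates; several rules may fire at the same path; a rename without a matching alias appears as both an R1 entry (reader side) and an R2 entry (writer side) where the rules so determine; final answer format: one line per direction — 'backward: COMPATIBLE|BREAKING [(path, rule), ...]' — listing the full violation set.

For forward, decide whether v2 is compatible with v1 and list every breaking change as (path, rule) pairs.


arrows below run writer -> reader for Profile
checking forward for Profile: reader v1 against writer v2:
  severity: paired with writer severity (Channel -> Channel; writer required)
  checksum: paired with writer checksum (bytes -> bytes; writer required)
  notes: paired with writer notes (string -> string; writer required)
  version: paired with writer version (int32 -> int32; writer required)
  email: paired with writer email (string -> string; writer optional)
  latitude: paired with writer latitude (float64 -> float64; writer optional)
  => forward: COMPATIBLE
diffs on Profile not affecting the asked answer:
  field severity in record Profile: optional changed to required -> affects backward compatibility only, which is not asked
  field notes in record Profile: tag 4 changed to 15 -> triggers nothing under Profile's printed rules — same verdict

forward: COMPATIBLE []


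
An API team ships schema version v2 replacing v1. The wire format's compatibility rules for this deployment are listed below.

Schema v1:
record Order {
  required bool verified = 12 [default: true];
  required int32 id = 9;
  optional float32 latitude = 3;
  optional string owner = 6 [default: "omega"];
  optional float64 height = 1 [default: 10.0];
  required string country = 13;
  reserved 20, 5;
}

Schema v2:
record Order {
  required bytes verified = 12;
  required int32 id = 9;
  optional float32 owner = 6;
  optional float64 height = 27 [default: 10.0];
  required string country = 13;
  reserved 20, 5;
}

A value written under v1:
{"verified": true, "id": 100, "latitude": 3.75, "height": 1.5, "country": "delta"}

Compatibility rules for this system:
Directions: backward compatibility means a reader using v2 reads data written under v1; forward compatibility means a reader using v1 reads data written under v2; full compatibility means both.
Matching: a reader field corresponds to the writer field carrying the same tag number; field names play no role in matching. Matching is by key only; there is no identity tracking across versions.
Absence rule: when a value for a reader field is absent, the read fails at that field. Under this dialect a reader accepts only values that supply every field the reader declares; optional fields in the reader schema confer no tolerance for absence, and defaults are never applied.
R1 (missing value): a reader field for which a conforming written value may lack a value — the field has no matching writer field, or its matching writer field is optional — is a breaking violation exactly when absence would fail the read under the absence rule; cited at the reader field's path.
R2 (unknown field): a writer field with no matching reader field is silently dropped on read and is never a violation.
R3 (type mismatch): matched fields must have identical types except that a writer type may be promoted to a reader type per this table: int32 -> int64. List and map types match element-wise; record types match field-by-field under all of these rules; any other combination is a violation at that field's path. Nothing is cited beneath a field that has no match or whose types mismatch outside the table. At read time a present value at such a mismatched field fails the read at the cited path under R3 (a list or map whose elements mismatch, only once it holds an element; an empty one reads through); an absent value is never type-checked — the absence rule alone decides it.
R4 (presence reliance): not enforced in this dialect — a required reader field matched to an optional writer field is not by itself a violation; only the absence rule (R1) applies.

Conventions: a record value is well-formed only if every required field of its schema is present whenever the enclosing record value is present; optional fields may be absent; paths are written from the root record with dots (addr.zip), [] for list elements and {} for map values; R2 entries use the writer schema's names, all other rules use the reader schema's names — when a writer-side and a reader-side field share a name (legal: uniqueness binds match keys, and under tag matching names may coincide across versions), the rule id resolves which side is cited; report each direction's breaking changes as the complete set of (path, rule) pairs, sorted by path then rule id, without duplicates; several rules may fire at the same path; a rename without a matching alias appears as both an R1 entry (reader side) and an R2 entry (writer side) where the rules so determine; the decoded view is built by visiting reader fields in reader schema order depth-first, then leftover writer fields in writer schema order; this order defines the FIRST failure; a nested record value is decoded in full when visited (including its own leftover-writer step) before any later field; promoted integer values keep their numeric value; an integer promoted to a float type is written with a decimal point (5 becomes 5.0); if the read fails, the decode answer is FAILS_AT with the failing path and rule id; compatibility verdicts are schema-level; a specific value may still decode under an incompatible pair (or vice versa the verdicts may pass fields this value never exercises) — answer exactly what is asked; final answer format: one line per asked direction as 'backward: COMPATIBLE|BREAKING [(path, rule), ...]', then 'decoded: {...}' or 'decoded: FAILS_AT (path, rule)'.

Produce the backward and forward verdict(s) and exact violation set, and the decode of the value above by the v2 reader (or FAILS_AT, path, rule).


backward: BREAKING [(height, R1), (owner, R1), (owner, R3), (verified, R3)]; forward: BREAKING [(height, R1), (latitude, R1), (owner, R1), (owner, R3), (verified, R3)]; decoded: FAILS_AT (verified, R3)

arrows below run writer -> reader for Order
backward analysis of Order with v2 as reader and v1 as writer:
  verified: paired with writer verified (bool -> bytes; writer required)
  id: paired with writer id (int32 -> int32; writer required)
  owner: paired with writer owner (string -> float32; writer optional)
  height: no writer match
  country: paired with writer country (string -> string; writer required)
  latitude (writer side), unknown to reader
  height (writer side), unknown to reader
  R1 fires at height
  R1 fires at owner
  R3 fires at owner
  R3 fires at verified
  backward on Order therefore BREAKING (4)
forward analysis of Order with v1 as reader and v2 as writer:
  verified: paired with writer verified (bytes -> bool; writer required)
  id: paired with writer id (int32 -> int32; writer required)
  latitude: no writer match
  owner: paired with writer owner (float32 -> string; writer optional)
  height: no writer match
  country: paired with writer country (string -> string; writer required)
  height (writer side), unknown to reader
  R1 fires at height
  R1 fires at latitude
  R1 fires at owner
  R3 fires at owner
  R3 fires at verified
  forward on Order therefore BREAKING (5)
decoding the Order value with the v2 reader:
  read fails at verified under R3
  => FAILS_AT (verified, R3)


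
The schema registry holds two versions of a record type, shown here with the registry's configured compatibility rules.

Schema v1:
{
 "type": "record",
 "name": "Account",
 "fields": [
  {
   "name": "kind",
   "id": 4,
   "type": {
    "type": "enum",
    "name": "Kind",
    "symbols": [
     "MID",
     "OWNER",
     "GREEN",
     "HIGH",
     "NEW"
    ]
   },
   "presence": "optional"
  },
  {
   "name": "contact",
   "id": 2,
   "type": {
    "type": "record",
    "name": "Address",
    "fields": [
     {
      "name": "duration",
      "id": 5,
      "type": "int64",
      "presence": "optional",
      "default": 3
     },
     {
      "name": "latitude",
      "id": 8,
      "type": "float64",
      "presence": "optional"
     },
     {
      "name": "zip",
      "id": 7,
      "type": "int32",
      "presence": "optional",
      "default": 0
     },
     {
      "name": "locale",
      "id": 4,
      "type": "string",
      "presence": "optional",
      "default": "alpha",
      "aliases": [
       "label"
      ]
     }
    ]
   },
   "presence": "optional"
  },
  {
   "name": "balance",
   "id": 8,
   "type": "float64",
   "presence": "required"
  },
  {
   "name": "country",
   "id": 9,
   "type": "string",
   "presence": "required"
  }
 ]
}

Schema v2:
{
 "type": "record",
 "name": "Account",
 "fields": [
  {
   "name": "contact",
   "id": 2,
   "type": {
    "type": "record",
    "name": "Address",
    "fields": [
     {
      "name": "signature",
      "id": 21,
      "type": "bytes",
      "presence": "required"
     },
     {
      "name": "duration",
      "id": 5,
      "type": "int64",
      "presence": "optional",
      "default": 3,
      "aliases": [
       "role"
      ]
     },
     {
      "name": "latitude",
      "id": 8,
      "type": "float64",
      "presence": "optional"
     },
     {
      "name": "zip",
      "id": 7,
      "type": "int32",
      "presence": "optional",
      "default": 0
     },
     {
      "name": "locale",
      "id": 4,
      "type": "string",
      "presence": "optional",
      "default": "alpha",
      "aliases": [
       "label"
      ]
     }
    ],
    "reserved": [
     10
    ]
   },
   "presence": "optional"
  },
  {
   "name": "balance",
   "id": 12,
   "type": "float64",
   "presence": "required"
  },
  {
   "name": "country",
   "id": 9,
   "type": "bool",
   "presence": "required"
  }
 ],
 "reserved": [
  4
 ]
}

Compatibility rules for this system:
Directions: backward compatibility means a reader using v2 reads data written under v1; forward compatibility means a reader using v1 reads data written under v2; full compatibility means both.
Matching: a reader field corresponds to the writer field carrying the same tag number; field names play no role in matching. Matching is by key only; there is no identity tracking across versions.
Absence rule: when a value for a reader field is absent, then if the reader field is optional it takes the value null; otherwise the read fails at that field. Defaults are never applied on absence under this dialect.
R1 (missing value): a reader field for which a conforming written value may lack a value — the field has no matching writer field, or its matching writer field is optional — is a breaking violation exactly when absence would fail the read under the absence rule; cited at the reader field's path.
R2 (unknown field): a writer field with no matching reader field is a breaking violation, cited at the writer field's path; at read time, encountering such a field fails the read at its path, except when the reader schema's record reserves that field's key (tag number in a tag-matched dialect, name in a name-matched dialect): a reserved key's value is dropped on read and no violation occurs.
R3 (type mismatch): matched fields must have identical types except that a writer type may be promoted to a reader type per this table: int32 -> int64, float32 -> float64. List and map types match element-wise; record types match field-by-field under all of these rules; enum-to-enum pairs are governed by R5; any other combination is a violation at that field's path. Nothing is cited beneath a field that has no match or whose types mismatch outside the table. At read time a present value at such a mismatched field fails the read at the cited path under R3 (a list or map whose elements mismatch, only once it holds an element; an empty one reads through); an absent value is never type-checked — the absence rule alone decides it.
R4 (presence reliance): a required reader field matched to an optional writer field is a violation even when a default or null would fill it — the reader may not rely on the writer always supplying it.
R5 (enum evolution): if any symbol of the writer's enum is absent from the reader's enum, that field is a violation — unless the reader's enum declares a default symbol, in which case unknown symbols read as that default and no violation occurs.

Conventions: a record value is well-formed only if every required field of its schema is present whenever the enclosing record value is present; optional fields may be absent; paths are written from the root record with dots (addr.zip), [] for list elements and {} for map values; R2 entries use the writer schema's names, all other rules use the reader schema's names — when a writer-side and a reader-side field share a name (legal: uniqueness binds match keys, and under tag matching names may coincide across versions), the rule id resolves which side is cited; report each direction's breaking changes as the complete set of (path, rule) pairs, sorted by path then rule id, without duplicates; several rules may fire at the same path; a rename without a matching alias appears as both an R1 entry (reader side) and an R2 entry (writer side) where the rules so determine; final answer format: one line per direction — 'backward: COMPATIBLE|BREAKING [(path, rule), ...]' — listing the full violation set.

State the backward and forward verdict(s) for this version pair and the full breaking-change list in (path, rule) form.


in Account below, arrows point writer -> reader
backward on Account — v2 reading data written by v1:
  contact <- contact (Address -> Address, writer optional)
  balance has no writer counterpart
  country <- country (string -> bool, writer required)
  leftover writer field: kind
  leftover writer field: balance
  contact.signature has no writer counterpart
  contact.duration <- contact.duration (int64 -> int64, writer optional)
  contact.latitude <- contact.latitude (float64 -> float64, writer optional)
  contact.zip <- contact.zip (int32 -> int32, writer optional)
  contact.locale <- contact.locale (string -> string, writer optional)
  breaking: (balance, R1)
  breaking: (balance, R2)
  breaking: (contact.signature, R1)
  breaking: (country, R3)
  backward on Account therefore BREAKING (4)
forward on Account — v1 reading data written by v2:
  kind has no writer counterpart
  contact <- contact (Address -> Address, writer optional)
  balance has no writer counterpart
  country <- country (bool -> string, writer required)
  leftover writer field: balance
  contact.duration <- contact.duration (int64 -> int64, writer optional)
  contact.latitude <- contact.latitude (float64 -> float64, writer optional)
  contact.zip <- contact.zip (int32 -> int32, writer optional)
  contact.locale <- contact.locale (string -> string, writer optional)
  leftover writer field: contact.signature
  breaking: (balance, R1)
  breaking: (balance, R2)
  breaking: (contact.signature, R2)
  breaking: (country, R3)
  forward on Account therefore BREAKING (4)

backward: BREAKING [(balance, R1), (balance, R2), (contact.signature, R1), (country, R3)]; forward: BREAKING [(balance, R1), (balance, R2), (contact.signature, R2), (country, R3)]
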